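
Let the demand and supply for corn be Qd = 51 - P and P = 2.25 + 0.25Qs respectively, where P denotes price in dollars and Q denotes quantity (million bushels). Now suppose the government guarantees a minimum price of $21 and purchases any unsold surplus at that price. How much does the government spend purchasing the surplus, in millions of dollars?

Rearranging supply gives Qs = 4P - 9. Setting quantity demanded equal to quantity supplied, 51 - P = 4P - 9, gives P* = 12 and Q* = 39.
The floor of 21 is above the equilibrium price 12, so it binds.
At P = 21: Qd = 51 - 21 = 30 and Qs = 4·21 - 9 = 75.
Surplus = Qs - Qd = 45.
Government expenditure = surplus × support price = 45 × 21 = 945.

945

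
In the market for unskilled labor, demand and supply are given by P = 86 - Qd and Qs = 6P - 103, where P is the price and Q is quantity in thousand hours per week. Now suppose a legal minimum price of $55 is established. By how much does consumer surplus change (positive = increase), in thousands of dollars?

-1260

Rearranging demand gives Qd = 86 - P. Setting quantity demanded equal to quantity supplied, 86 - P = 6P - 103, gives P* = 27 and Q* = 59.
Because the floor (55) lies above the market-clearing price, it is binding.
At P = 55: Qd = 86 - 55 = 31 and Qs = 6·55 - 103 = 227.
Consumer surplus without the control is ½ · (86 - 27) · 59 = 1740.5.
With the floor, consumers buy 31 units at 55, so CS = ½ · (86 - 55) · 31 = 480.5.
Change in consumer surplus = 480.5 - 1740.5 = -1260.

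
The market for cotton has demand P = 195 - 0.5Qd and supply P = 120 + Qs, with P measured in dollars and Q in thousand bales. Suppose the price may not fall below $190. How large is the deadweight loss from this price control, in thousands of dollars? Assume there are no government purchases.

Rearranging demand gives Qd = 390 - 2P; rearranging supply gives Qs = P - 120. In a free market, 390 - 2P = P - 120 gives the equilibrium P* = 170, Q* = 50.
Because the floor (190) lies above the market-clearing price, it is binding.
At P = 190: Qd = 390 - 2·190 = 10 and Qs = 190 - 120 = 70.
Quantity traded falls to 10. At Q = 10 the demand price is (390 - 10)/2 = 190 and the supply price is 120 + 10 = 130.
Deadweight loss = ½ · (190 - 130) · (50 - 10) = ½ · 60 · 40 = 1200.

1200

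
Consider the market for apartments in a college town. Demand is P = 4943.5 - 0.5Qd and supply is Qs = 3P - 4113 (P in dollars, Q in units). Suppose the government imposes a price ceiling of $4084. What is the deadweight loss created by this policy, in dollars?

Rearranging demand gives Qd = 9887 - 2P. In a free market, 9887 - 2P = 3P - 4113 gives the equilibrium P* = 2800, Q* = 4287.
Since 4084 is above P* = 2800, the ceiling does not bind and the free-market outcome prevails.
Since the control does not bind, no trades are prevented and deadweight loss is zero.

0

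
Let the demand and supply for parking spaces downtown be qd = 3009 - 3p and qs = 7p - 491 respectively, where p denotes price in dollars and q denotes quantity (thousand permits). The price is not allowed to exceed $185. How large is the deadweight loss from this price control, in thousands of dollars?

317625

Setting quantity demanded equal to quantity supplied, 3009 - 3p = 7p - 491, gives p* = 350 and q* = 1959.
The ceiling of 185 is below the equilibrium price 350, so it binds.
At p = 185: qd = 3009 - 3·185 = 2454 and qs = 7·185 - 491 = 804.
Quantity traded falls to 804. At q = 804 the demand price is (3009 - 804)/3 = 735 and the supply price is (491 + 804)/7 = 185.
Deadweight loss = ½ · (735 - 185) · (1959 - 804) = ½ · 550 · 1155 = 317625.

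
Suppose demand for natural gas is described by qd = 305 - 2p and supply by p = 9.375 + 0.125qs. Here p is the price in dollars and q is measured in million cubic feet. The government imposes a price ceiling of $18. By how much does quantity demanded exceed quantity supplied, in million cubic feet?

200

Rearranging supply gives qs = 8p - 75. Without the control the market clears where 305 - 2p = 8p - 75, i.e. p* = 38 and q* = 229.
The ceiling of 18 is below the equilibrium price 38, so it binds.
At p = 18: qd = 305 - 2·18 = 269 and qs = 8·18 - 75 = 69.
Shortage = qd - qs = 269 - 69 = 200.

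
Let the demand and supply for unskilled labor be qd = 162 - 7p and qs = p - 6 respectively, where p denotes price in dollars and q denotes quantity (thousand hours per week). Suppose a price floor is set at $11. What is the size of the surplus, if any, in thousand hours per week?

In a free market, 162 - 7p = p - 6 gives the equilibrium p* = 21, q* = 15.
Since 11 is below p* = 21, the floor does not bind and the free-market outcome prevails.
Since the control does not bind, there is no surplus.

0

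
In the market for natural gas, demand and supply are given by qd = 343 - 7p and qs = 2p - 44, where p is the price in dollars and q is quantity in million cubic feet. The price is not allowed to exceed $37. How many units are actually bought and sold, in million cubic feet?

30

In a free market, 343 - 7p = 2p - 44 gives the equilibrium p* = 43, q* = 42.
Since 37 < 43, the ceiling is binding.
At p = 37: qd = 343 - 7·37 = 84 and qs = 2·37 - 44 = 30.
The quantity actually transacted is the short side, supply: 30.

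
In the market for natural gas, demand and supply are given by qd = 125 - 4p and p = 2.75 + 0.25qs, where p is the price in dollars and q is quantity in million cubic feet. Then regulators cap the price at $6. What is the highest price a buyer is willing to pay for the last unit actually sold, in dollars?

28

Rearranging supply gives qs = 4p - 11. Setting quantity demanded equal to quantity supplied, 125 - 4p = 4p - 11, gives p* = 17 and q* = 57.
The ceiling of 6 is below the equilibrium price 17, so it binds.
At p = 6: qd = 125 - 4·6 = 101 and qs = 4·6 - 11 = 13.
Only 13 units reach the market. On the demand curve, the marginal buyer's willingness to pay at q = 13 is (125 - 13)/4 = 28.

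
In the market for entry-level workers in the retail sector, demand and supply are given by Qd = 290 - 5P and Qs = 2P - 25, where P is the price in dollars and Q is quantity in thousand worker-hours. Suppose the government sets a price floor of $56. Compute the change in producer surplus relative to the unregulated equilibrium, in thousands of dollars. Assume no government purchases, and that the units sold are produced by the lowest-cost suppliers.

Without the control the market clears where 290 - 5P = 2P - 25, i.e. P* = 45 and Q* = 65.
Because the floor (56) lies above the market-clearing price, it is binding.
At P = 56: Qd = 290 - 5·56 = 10 and Qs = 2·56 - 25 = 87.
Producer surplus without the control is ½ · (45 - 12.5) · 65 = 1056.25.
With the floor, 10 units are sold at 56. The supply price at Q = 10 is 17.5, so PS = ½ · [(56 - 12.5) + (56 - 17.5)] · 10 = 410.
Change in producer surplus = 410 - 1056.25 = -646.25.

-646.25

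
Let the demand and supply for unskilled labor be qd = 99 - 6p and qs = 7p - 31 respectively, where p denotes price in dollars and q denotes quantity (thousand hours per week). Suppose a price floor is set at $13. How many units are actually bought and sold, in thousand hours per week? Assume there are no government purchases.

21

Setting quantity demanded equal to quantity supplied, 99 - 6p = 7p - 31, gives p* = 10 and q* = 39.
Since 13 > 10, the floor is binding.
At p = 13: qd = 99 - 6·13 = 21 and qs = 7·13 - 31 = 60.
The quantity actually transacted is the short side, demand: 21.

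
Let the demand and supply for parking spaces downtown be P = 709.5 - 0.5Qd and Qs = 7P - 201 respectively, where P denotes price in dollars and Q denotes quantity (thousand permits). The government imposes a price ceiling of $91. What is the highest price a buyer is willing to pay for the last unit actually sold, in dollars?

Rearranging demand gives Qd = 1419 - 2P. Without the control the market clears where 1419 - 2P = 7P - 201, i.e. P* = 180 and Q* = 1059.
The ceiling of 91 is below the equilibrium price 180, so it binds.
At P = 91: Qd = 1419 - 2·91 = 1237 and Qs = 7·91 - 201 = 436.
Only 436 units reach the market. On the demand curve, the marginal buyer's willingness to pay at Q = 436 is (1419 - 436)/2 = 491.5.

491.5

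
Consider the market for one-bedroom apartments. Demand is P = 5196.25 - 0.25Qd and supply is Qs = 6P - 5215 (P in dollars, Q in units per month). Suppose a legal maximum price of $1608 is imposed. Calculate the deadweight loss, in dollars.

Rearranging demand gives Qd = 20785 - 4P. In a free market, 20785 - 4P = 6P - 5215 gives the equilibrium P* = 2600, Q* = 10385.
Since 1608 < 2600, the ceiling is binding.
At P = 1608: Qd = 20785 - 4·1608 = 14353 and Qs = 6·1608 - 5215 = 4433.
Quantity traded falls to 4433. At Q = 4433 the demand price is (20785 - 4433)/4 = 4088 and the supply price is (5215 + 4433)/6 = 1608.
Deadweight loss = ½ · (4088 - 1608) · (10385 - 4433) = ½ · 2480 · 5952 = 7380480.

7380480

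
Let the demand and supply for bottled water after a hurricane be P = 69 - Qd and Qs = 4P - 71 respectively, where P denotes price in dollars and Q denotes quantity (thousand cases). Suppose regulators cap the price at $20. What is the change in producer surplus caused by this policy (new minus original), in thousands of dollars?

-200

Rearranging demand gives Qd = 69 - P. Equilibrium: 69 - P = 4P - 71, so 140 = 5P and P* = 28, Q* = 41.
The ceiling of 20 is below the equilibrium price 28, so it binds.
At P = 20: Qd = 69 - 20 = 49 and Qs = 4·20 - 71 = 9.
Producer surplus without the control is ½ · (28 - 17.75) · 41 = 210.125.
With the ceiling, producers sell 9 units at 20, so PS = ½ · (20 - 17.75) · 9 = 10.125.
Change in producer surplus = 10.125 - 210.125 = -200.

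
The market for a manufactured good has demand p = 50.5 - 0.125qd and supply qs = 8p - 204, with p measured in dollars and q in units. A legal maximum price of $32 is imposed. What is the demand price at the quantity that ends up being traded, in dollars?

Rearranging demand gives qd = 404 - 8p. Equilibrium: 404 - 8p = 8p - 204, so 608 = 16p and p* = 38, q* = 100.
Since 32 < 38, the ceiling is binding.
At p = 32: qd = 404 - 8·32 = 148 and qs = 8·32 - 204 = 52.
Only 52 units reach the market. On the demand curve, the marginal buyer's willingness to pay at q = 52 is (404 - 52)/8 = 44.

44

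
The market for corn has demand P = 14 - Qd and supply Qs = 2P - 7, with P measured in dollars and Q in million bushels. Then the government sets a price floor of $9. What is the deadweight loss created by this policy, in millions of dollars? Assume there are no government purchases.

Rearranging demand gives Qd = 14 - P. Equilibrium: 14 - P = 2P - 7, so 21 = 3P and P* = 7, Q* = 7.
Because the floor (9) lies above the market-clearing price, it is binding.
At P = 9: Qd = 14 - 9 = 5 and Qs = 2·9 - 7 = 11.
Quantity traded falls to 5. At Q = 5 the demand price is 14 - 5 = 9 and the supply price is (7 + 5)/2 = 6.
Deadweight loss = ½ · (9 - 6) · (7 - 5) = ½ · 3 · 2 = 3.

3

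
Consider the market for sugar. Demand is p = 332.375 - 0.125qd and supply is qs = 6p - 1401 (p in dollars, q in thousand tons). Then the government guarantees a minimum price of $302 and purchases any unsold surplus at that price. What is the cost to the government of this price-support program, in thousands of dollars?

Rearranging demand gives qd = 2659 - 8p. In a free market, 2659 - 8p = 6p - 1401 gives the equilibrium p* = 290, q* = 339.
The floor of 302 is above the equilibrium price 290, so it binds.
At p = 302: qd = 2659 - 8·302 = 243 and qs = 6·302 - 1401 = 411.
Surplus = qs - qd = 168.
Government expenditure = surplus × support price = 168 × 302 = 50736.

50736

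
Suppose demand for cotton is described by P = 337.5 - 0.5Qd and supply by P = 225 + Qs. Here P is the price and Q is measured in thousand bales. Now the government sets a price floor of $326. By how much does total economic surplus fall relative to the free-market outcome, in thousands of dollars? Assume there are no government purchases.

2028

Rearranging demand gives Qd = 675 - 2P; rearranging supply gives Qs = P - 225. Equilibrium: 675 - 2P = P - 225, so 900 = 3P and P* = 300, Q* = 75.
Because the floor (326) lies above the market-clearing price, it is binding.
At P = 326: Qd = 675 - 2·326 = 23 and Qs = 326 - 225 = 101.
Quantity traded falls to 23. At Q = 23 the demand price is (675 - 23)/2 = 326 and the supply price is 225 + 23 = 248.
Deadweight loss = ½ · (326 - 248) · (75 - 23) = ½ · 78 · 52 = 2028.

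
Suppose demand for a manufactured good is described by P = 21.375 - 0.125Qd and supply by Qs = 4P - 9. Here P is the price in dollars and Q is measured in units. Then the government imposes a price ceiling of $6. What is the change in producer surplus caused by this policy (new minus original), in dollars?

Rearranging demand gives Qd = 171 - 8P. Setting quantity demanded equal to quantity supplied, 171 - 8P = 4P - 9, gives P* = 15 and Q* = 51.
The ceiling of 6 is below the equilibrium price 15, so it binds.
At P = 6: Qd = 171 - 8·6 = 123 and Qs = 4·6 - 9 = 15.
Producer surplus without the control is ½ · (15 - 2.25) · 51 = 325.125.
With the ceiling, producers sell 15 units at 6, so PS = ½ · (6 - 2.25) · 15 = 28.125.
Change in producer surplus = 28.125 - 325.125 = -297.

-297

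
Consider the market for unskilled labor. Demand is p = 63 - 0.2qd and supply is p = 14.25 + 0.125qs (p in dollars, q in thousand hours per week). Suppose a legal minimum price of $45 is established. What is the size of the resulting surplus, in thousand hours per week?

Rearranging demand gives qd = 315 - 5p; rearranging supply gives qs = 8p - 114. Without the control the market clears where 315 - 5p = 8p - 114, i.e. p* = 33 and q* = 150.
Since 45 > 33, the floor is binding.
At p = 45: qd = 315 - 5·45 = 90 and qs = 8·45 - 114 = 246.
Surplus = qs - qd = 246 - 90 = 156.

156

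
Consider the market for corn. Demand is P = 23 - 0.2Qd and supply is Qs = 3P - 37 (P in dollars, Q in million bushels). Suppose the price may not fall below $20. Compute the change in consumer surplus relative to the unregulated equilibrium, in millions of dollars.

Rearranging demand gives Qd = 115 - 5P. Equilibrium: 115 - 5P = 3P - 37, so 152 = 8P and P* = 19, Q* = 20.
Since 20 > 19, the floor is binding.
At P = 20: Qd = 115 - 5·20 = 15 and Qs = 3·20 - 37 = 23.
Consumer surplus without the control is ½ · (23 - 19) · 20 = 40.
With the floor, consumers buy 15 units at 20, so CS = ½ · (23 - 20) · 15 = 22.5.
Change in consumer surplus = 22.5 - 40 = -17.5.

-17.5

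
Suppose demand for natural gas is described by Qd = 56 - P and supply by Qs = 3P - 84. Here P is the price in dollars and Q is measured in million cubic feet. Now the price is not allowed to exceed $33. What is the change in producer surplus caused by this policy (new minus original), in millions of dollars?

Without the control the market clears where 56 - P = 3P - 84, i.e. P* = 35 and Q* = 21.
Because the ceiling (33) lies below the market-clearing price, it is binding.
At P = 33: Qd = 56 - 33 = 23 and Qs = 3·33 - 84 = 15.
Producer surplus without the control is ½ · (35 - 28) · 21 = 73.5.
With the ceiling, producers sell 15 units at 33, so PS = ½ · (33 - 28) · 15 = 37.5.
Change in producer surplus = 37.5 - 73.5 = -36.

-36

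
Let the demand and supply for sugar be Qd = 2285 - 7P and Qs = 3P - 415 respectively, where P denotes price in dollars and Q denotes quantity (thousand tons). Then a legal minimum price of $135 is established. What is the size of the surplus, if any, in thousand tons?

In a free market, 2285 - 7P = 3P - 415 gives the equilibrium P* = 270, Q* = 395.
Since 135 is below P* = 270, the floor does not bind and the free-market outcome prevails.
Since the control does not bind, there is no surplus.

0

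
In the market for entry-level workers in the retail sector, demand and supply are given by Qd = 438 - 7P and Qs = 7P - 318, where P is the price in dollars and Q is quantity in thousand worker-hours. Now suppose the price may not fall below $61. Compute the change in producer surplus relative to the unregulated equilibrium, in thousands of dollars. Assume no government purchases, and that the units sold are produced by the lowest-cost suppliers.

-94.5

In a free market, 438 - 7P = 7P - 318 gives the equilibrium P* = 54, Q* = 60.
Since 61 > 54, the floor is binding.
At P = 61: Qd = 438 - 7·61 = 11 and Qs = 7·61 - 318 = 109.
Producer surplus without the control is ½ · (54 - 318/7) · 60 = 1800/7.
With the floor, 11 units are sold at 61. The supply price at Q = 11 is 47, so PS = ½ · [(61 - 318/7) + (61 - 47)] · 11 = 2277/14.
Change in producer surplus = 2277/14 - 1800/7 = -94.5.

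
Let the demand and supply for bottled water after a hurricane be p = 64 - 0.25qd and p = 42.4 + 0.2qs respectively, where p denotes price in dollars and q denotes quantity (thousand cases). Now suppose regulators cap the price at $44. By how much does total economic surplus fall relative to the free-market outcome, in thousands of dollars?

360

Rearranging demand gives qd = 256 - 4p; rearranging supply gives qs = 5p - 212. Equilibrium: 256 - 4p = 5p - 212, so 468 = 9p and p* = 52, q* = 48.
Since 44 < 52, the ceiling is binding.
At p = 44: qd = 256 - 4·44 = 80 and qs = 5·44 - 212 = 8.
Quantity traded falls to 8. At q = 8 the demand price is (256 - 8)/4 = 62 and the supply price is (212 + 8)/5 = 44.
Deadweight loss = ½ · (62 - 44) · (48 - 8) = ½ · 18 · 40 = 360.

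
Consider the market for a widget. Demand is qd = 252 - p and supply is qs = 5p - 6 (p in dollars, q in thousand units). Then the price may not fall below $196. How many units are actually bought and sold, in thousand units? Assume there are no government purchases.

56

Without the control the market clears where 252 - p = 5p - 6, i.e. p* = 43 and q* = 209.
Since 196 > 43, the floor is binding.
At p = 196: qd = 252 - 196 = 56 and qs = 5·196 - 6 = 974.
The quantity actually transacted is the short side, demand: 56.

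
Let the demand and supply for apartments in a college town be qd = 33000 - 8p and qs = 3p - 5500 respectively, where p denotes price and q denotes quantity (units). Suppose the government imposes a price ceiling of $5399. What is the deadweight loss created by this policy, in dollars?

0

In a free market, 33000 - 8p = 3p - 5500 gives the equilibrium p* = 3500, q* = 5000.
Since 5399 is above p* = 3500, the ceiling does not bind and the free-market outcome prevails.
Since the control does not bind, no trades are prevented and deadweight loss is zero.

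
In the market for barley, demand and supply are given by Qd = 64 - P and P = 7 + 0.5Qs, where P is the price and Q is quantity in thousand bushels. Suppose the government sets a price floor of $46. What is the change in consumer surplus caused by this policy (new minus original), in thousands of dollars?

-560

Rearranging supply gives Qs = 2P - 14. Equilibrium: 64 - P = 2P - 14, so 78 = 3P and P* = 26, Q* = 38.
Since 46 > 26, the floor is binding.
At P = 46: Qd = 64 - 46 = 18 and Qs = 2·46 - 14 = 78.
Consumer surplus without the control is ½ · (64 - 26) · 38 = 722.
With the floor, consumers buy 18 units at 46, so CS = ½ · (64 - 46) · 18 = 162.
Change in consumer surplus = 162 - 722 = -560.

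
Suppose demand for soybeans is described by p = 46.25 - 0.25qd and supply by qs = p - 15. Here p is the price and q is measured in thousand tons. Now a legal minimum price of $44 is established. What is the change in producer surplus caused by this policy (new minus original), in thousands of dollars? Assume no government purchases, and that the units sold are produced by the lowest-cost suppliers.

-92

Rearranging demand gives qd = 185 - 4p. Without the control the market clears where 185 - 4p = p - 15, i.e. p* = 40 and q* = 25.
Since 44 > 40, the floor is binding.
At p = 44: qd = 185 - 4·44 = 9 and qs = 44 - 15 = 29.
Producer surplus without the control is ½ · (40 - 15) · 25 = 312.5.
With the floor, 9 units are sold at 44. The supply price at q = 9 is 24, so PS = ½ · [(44 - 15) + (44 - 24)] · 9 = 220.5.
Change in producer surplus = 220.5 - 312.5 = -92.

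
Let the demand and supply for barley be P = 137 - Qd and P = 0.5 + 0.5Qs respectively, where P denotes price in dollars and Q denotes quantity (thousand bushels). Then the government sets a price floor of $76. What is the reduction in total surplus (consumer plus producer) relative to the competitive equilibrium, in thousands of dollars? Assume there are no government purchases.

Rearranging demand gives Qd = 137 - P; rearranging supply gives Qs = 2P - 1. In a free market, 137 - P = 2P - 1 gives the equilibrium P* = 46, Q* = 91.
The floor of 76 is above the equilibrium price 46, so it binds.
At P = 76: Qd = 137 - 76 = 61 and Qs = 2·76 - 1 = 151.
Quantity traded falls to 61. At Q = 61 the demand price is 137 - 61 = 76 and the supply price is (1 + 61)/2 = 31.
Deadweight loss = ½ · (76 - 31) · (91 - 61) = ½ · 45 · 30 = 675.

675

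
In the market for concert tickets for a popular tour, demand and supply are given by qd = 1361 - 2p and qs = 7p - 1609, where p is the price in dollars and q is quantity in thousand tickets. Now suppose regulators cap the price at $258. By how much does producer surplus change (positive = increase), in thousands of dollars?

Without the control the market clears where 1361 - 2p = 7p - 1609, i.e. p* = 330 and q* = 701.
The ceiling of 258 is below the equilibrium price 330, so it binds.
At p = 258: qd = 1361 - 2·258 = 845 and qs = 7·258 - 1609 = 197.
Producer surplus without the control is ½ · (330 - 1609/7) · 701 = 491401/14.
With the ceiling, producers sell 197 units at 258, so PS = ½ · (258 - 1609/7) · 197 = 38809/14.
Change in producer surplus = 38809/14 - 491401/14 = -32328.

-32328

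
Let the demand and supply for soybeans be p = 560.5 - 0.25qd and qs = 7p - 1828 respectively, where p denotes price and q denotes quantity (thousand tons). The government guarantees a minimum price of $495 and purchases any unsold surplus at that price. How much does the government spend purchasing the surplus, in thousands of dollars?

Rearranging demand gives qd = 2242 - 4p. In a free market, 2242 - 4p = 7p - 1828 gives the equilibrium p* = 370, q* = 762.
Since 495 > 370, the floor is binding.
At p = 495: qd = 2242 - 4·495 = 262 and qs = 7·495 - 1828 = 1637.
Surplus = qs - qd = 1375.
Government expenditure = surplus × support price = 1375 × 495 = 680625.

680625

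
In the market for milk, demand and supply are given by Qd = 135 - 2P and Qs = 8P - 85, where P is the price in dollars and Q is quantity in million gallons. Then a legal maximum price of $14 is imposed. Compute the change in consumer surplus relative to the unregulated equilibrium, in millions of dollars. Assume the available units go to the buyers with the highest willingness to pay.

Without the control the market clears where 135 - 2P = 8P - 85, i.e. P* = 22 and Q* = 91.
Because the ceiling (14) lies below the market-clearing price, it is binding.
At P = 14: Qd = 135 - 2·14 = 107 and Qs = 8·14 - 85 = 27.
Consumer surplus without the control is ½ · (67.5 - 22) · 91 = 2070.25.
With the ceiling, 27 units are sold at 14 (assume they go to the highest-value buyers). The demand price at Q = 27 is 54, so CS = ½ · [(67.5 - 14) + (54 - 14)] · 27 = 1262.25.
Change in consumer surplus = 1262.25 - 2070.25 = -808.

-808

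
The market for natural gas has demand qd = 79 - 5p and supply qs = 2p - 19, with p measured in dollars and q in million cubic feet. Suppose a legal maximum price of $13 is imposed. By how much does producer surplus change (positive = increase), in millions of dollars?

Without the control the market clears where 79 - 5p = 2p - 19, i.e. p* = 14 and q* = 9.
Since 13 < 14, the ceiling is binding.
At p = 13: qd = 79 - 5·13 = 14 and qs = 2·13 - 19 = 7.
Producer surplus without the control is ½ · (14 - 9.5) · 9 = 20.25.
With the ceiling, producers sell 7 units at 13, so PS = ½ · (13 - 9.5) · 7 = 12.25.
Change in producer surplus = 12.25 - 20.25 = -8.

-8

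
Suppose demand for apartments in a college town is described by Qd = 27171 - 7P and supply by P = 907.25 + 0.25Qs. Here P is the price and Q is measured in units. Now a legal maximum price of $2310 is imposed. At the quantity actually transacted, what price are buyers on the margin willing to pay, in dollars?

Rearranging supply gives Qs = 4P - 3629. Setting quantity demanded equal to quantity supplied, 27171 - 7P = 4P - 3629, gives P* = 2800 and Q* = 7571.
The ceiling of 2310 is below the equilibrium price 2800, so it binds.
At P = 2310: Qd = 27171 - 7·2310 = 11001 and Qs = 4·2310 - 3629 = 5611.
Only 5611 units reach the market. On the demand curve, the marginal buyer's willingness to pay at Q = 5611 is (27171 - 5611)/7 = 3080.

3080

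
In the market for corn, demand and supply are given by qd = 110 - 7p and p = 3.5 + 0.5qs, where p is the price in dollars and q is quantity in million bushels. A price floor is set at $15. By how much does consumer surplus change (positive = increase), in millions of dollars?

-24

Rearranging supply gives qs = 2p - 7. Without the control the market clears where 110 - 7p = 2p - 7, i.e. p* = 13 and q* = 19.
The floor of 15 is above the equilibrium price 13, so it binds.
At p = 15: qd = 110 - 7·15 = 5 and qs = 2·15 - 7 = 23.
Consumer surplus without the control is ½ · (110/7 - 13) · 19 = 361/14.
With the floor, consumers buy 5 units at 15, so CS = ½ · (110/7 - 15) · 5 = 25/14.
Change in consumer surplus = 25/14 - 361/14 = -24.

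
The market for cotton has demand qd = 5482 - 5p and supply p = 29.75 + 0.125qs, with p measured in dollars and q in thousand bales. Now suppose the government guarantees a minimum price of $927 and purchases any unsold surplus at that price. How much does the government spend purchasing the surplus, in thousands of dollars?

Rearranging supply gives qs = 8p - 238. Equilibrium: 5482 - 5p = 8p - 238, so 5720 = 13p and p* = 440, q* = 3282.
Because the floor (927) lies above the market-clearing price, it is binding.
At p = 927: qd = 5482 - 5·927 = 847 and qs = 8·927 - 238 = 7178.
Surplus = qs - qd = 6331.
Government expenditure = surplus × support price = 6331 × 927 = 5868837.

5868837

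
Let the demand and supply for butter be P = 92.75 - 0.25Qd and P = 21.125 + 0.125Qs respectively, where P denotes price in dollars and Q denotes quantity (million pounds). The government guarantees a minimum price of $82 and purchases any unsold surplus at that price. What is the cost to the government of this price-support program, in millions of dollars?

Rearranging demand gives Qd = 371 - 4P; rearranging supply gives Qs = 8P - 169. Equilibrium: 371 - 4P = 8P - 169, so 540 = 12P and P* = 45, Q* = 191.
Because the floor (82) lies above the market-clearing price, it is binding.
At P = 82: Qd = 371 - 4·82 = 43 and Qs = 8·82 - 169 = 487.
Surplus = Qs - Qd = 444.
Government expenditure = surplus × support price = 444 × 82 = 36408.

36408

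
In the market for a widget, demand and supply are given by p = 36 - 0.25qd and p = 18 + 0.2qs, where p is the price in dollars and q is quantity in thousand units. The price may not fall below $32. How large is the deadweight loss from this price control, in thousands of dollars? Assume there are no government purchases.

Rearranging demand gives qd = 144 - 4p; rearranging supply gives qs = 5p - 90. Equilibrium: 144 - 4p = 5p - 90, so 234 = 9p and p* = 26, q* = 40.
Because the floor (32) lies above the market-clearing price, it is binding.
At p = 32: qd = 144 - 4·32 = 16 and qs = 5·32 - 90 = 70.
Quantity traded falls to 16. At q = 16 the demand price is (144 - 16)/4 = 32 and the supply price is (90 + 16)/5 = 21.2.
Deadweight loss = ½ · (32 - 21.2) · (40 - 16) = ½ · 10.8 · 24 = 129.6.

129.6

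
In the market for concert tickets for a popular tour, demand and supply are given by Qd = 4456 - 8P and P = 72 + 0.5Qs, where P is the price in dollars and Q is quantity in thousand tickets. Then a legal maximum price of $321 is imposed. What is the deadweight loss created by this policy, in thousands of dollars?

Rearranging supply gives Qs = 2P - 144. In a free market, 4456 - 8P = 2P - 144 gives the equilibrium P* = 460, Q* = 776.
The ceiling of 321 is below the equilibrium price 460, so it binds.
At P = 321: Qd = 4456 - 8·321 = 1888 and Qs = 2·321 - 144 = 498.
Quantity traded falls to 498. At Q = 498 the demand price is (4456 - 498)/8 = 494.75 and the supply price is (144 + 498)/2 = 321.
Deadweight loss = ½ · (494.75 - 321) · (776 - 498) = ½ · 173.75 · 278 = 24151.25.

24151.25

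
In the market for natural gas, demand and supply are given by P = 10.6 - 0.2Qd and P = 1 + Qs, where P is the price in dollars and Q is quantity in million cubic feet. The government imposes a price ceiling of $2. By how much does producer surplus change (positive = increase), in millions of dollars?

Rearranging demand gives Qd = 53 - 5P; rearranging supply gives Qs = P - 1. Without the control the market clears where 53 - 5P = P - 1, i.e. P* = 9 and Q* = 8.
Because the ceiling (2) lies below the market-clearing price, it is binding.
At P = 2: Qd = 53 - 5·2 = 43 and Qs = 2 - 1 = 1.
Producer surplus without the control is ½ · (9 - 1) · 8 = 32.
With the ceiling, producers sell 1 units at 2, so PS = ½ · (2 - 1) · 1 = 0.5.
Change in producer surplus = 0.5 - 32 = -31.5.

-31.5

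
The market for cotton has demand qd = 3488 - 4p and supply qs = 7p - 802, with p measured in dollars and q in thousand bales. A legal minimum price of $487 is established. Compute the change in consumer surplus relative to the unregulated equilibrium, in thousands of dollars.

In a free market, 3488 - 4p = 7p - 802 gives the equilibrium p* = 390, q* = 1928.
The floor of 487 is above the equilibrium price 390, so it binds.
At p = 487: qd = 3488 - 4·487 = 1540 and qs = 7·487 - 802 = 2607.
Consumer surplus without the control is ½ · (872 - 390) · 1928 = 464648.
With the floor, consumers buy 1540 units at 487, so CS = ½ · (872 - 487) · 1540 = 296450.
Change in consumer surplus = 296450 - 464648 = -168198.

-168198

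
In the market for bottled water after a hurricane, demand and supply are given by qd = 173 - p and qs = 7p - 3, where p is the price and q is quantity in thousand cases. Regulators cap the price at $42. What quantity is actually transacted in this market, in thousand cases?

Without the control the market clears where 173 - p = 7p - 3, i.e. p* = 22 and q* = 151.
Since 42 is above p* = 22, the ceiling does not bind and the free-market outcome prevails.

151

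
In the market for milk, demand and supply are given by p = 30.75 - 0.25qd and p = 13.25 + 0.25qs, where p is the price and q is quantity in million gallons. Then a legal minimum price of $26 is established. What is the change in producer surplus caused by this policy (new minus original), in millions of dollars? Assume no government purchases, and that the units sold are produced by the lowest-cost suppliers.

44

Rearranging demand gives qd = 123 - 4p; rearranging supply gives qs = 4p - 53. In a free market, 123 - 4p = 4p - 53 gives the equilibrium p* = 22, q* = 35.
Because the floor (26) lies above the market-clearing price, it is binding.
At p = 26: qd = 123 - 4·26 = 19 and qs = 4·26 - 53 = 51.
Producer surplus without the control is ½ · (22 - 13.25) · 35 = 153.125.
With the floor, 19 units are sold at 26. The supply price at q = 19 is 18, so PS = ½ · [(26 - 13.25) + (26 - 18)] · 19 = 197.125.
Change in producer surplus = 197.125 - 153.125 = 44.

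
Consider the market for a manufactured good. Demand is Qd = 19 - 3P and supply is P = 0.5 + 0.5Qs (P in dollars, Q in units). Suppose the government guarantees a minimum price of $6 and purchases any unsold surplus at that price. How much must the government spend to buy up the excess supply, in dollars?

Rearranging supply gives Qs = 2P - 1. Setting quantity demanded equal to quantity supplied, 19 - 3P = 2P - 1, gives P* = 4 and Q* = 7.
Because the floor (6) lies above the market-clearing price, it is binding.
At P = 6: Qd = 19 - 3·6 = 1 and Qs = 2·6 - 1 = 11.
Surplus = Qs - Qd = 10.
Government expenditure = surplus × support price = 10 × 6 = 60.

60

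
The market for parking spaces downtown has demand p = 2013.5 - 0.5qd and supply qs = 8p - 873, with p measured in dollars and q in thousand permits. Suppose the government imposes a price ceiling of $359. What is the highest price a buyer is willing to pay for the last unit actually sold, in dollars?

1014

Rearranging demand gives qd = 4027 - 2p. Setting quantity demanded equal to quantity supplied, 4027 - 2p = 8p - 873, gives p* = 490 and q* = 3047.
Since 359 < 490, the ceiling is binding.
At p = 359: qd = 4027 - 2·359 = 3309 and qs = 8·359 - 873 = 1999.
Only 1999 units reach the market. On the demand curve, the marginal buyer's willingness to pay at q = 1999 is (4027 - 1999)/2 = 1014.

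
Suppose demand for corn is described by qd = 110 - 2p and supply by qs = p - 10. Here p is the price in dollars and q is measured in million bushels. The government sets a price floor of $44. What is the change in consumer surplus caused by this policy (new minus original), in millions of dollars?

Equilibrium: 110 - 2p = p - 10, so 120 = 3p and p* = 40, q* = 30.
The floor of 44 is above the equilibrium price 40, so it binds.
At p = 44: qd = 110 - 2·44 = 22 and qs = 44 - 10 = 34.
Consumer surplus without the control is ½ · (55 - 40) · 30 = 225.
With the floor, consumers buy 22 units at 44, so CS = ½ · (55 - 44) · 22 = 121.
Change in consumer surplus = 121 - 225 = -104.

-104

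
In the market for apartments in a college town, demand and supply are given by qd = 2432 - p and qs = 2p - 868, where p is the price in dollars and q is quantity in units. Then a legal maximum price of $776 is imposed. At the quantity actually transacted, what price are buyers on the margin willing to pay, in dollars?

Setting quantity demanded equal to quantity supplied, 2432 - p = 2p - 868, gives p* = 1100 and q* = 1332.
The ceiling of 776 is below the equilibrium price 1100, so it binds.
At p = 776: qd = 2432 - 776 = 1656 and qs = 2·776 - 868 = 684.
Only 684 units reach the market. On the demand curve, the marginal buyer's willingness to pay at q = 684 is (2432 - 684) = 1748.

1748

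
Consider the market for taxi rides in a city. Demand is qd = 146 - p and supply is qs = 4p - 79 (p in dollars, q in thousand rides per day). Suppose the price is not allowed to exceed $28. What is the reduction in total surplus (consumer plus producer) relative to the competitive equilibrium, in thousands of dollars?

2890

Without the control the market clears where 146 - p = 4p - 79, i.e. p* = 45 and q* = 101.
Since 28 < 45, the ceiling is binding.
At p = 28: qd = 146 - 28 = 118 and qs = 4·28 - 79 = 33.
Quantity traded falls to 33. At q = 33 the demand price is 146 - 33 = 113 and the supply price is (79 + 33)/4 = 28.
Deadweight loss = ½ · (113 - 28) · (101 - 33) = ½ · 85 · 68 = 2890.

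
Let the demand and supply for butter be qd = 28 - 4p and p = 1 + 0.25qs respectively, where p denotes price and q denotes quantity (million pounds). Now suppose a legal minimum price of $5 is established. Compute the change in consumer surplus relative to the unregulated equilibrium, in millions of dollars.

Rearranging supply gives qs = 4p - 4. Equilibrium: 28 - 4p = 4p - 4, so 32 = 8p and p* = 4, q* = 12.
Since 5 > 4, the floor is binding.
At p = 5: qd = 28 - 4·5 = 8 and qs = 4·5 - 4 = 16.
Consumer surplus without the control is ½ · (7 - 4) · 12 = 18.
With the floor, consumers buy 8 units at 5, so CS = ½ · (7 - 5) · 8 = 8.
Change in consumer surplus = 8 - 18 = -10.

-10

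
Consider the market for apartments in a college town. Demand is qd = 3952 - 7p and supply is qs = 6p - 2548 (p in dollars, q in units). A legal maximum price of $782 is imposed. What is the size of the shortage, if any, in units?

0

Without the control the market clears where 3952 - 7p = 6p - 2548, i.e. p* = 500 and q* = 452.
The ceiling of 782 is above the equilibrium price 500, so it is not binding; the market clears at p* = 500, q* = 452.
Since the control does not bind, there is no shortage.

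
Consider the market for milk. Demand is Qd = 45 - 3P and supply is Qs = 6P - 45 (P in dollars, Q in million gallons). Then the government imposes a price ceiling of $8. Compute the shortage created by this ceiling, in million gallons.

18

Without the control the market clears where 45 - 3P = 6P - 45, i.e. P* = 10 and Q* = 15.
The ceiling of 8 is below the equilibrium price 10, so it binds.
At P = 8: Qd = 45 - 3·8 = 21 and Qs = 6·8 - 45 = 3.
Shortage = Qd - Qs = 21 - 3 = 18.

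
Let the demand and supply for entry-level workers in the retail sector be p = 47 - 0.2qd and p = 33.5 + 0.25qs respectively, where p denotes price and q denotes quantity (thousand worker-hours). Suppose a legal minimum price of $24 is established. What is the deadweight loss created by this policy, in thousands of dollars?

Rearranging demand gives qd = 235 - 5p; rearranging supply gives qs = 4p - 134. Setting quantity demanded equal to quantity supplied, 235 - 5p = 4p - 134, gives p* = 41 and q* = 30.
The floor of 24 is below the equilibrium price 41, so it is not binding; the market clears at p* = 41, q* = 30.
Since the control does not bind, no trades are prevented and deadweight loss is zero.

0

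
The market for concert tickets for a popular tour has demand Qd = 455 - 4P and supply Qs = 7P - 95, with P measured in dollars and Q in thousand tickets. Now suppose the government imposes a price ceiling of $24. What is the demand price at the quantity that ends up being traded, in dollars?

95.5

Equilibrium: 455 - 4P = 7P - 95, so 550 = 11P and P* = 50, Q* = 255.
The ceiling of 24 is below the equilibrium price 50, so it binds.
At P = 24: Qd = 455 - 4·24 = 359 and Qs = 7·24 - 95 = 73.
Only 73 units reach the market. On the demand curve, the marginal buyer's willingness to pay at Q = 73 is (455 - 73)/4 = 95.5.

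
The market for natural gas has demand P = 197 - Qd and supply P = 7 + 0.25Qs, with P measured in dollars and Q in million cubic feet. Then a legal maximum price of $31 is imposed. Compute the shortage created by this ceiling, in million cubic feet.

Rearranging demand gives Qd = 197 - P; rearranging supply gives Qs = 4P - 28. Setting quantity demanded equal to quantity supplied, 197 - P = 4P - 28, gives P* = 45 and Q* = 152.
Since 31 < 45, the ceiling is binding.
At P = 31: Qd = 197 - 31 = 166 and Qs = 4·31 - 28 = 96.
Shortage = Qd - Qs = 166 - 96 = 70.

70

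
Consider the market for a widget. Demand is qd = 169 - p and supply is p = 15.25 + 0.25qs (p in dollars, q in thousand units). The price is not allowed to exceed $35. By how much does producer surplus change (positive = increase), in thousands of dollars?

-1111

Rearranging supply gives qs = 4p - 61. Setting quantity demanded equal to quantity supplied, 169 - p = 4p - 61, gives p* = 46 and q* = 123.
The ceiling of 35 is below the equilibrium price 46, so it binds.
At p = 35: qd = 169 - 35 = 134 and qs = 4·35 - 61 = 79.
Producer surplus without the control is ½ · (46 - 15.25) · 123 = 1891.125.
With the ceiling, producers sell 79 units at 35, so PS = ½ · (35 - 15.25) · 79 = 780.125.
Change in producer surplus = 780.125 - 1891.125 = -1111.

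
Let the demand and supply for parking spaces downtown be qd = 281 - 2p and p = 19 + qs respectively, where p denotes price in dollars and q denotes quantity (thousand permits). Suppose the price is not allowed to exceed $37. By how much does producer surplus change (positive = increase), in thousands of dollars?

-3118.5

Rearranging supply gives qs = p - 19. Equilibrium: 281 - 2p = p - 19, so 300 = 3p and p* = 100, q* = 81.
Because the ceiling (37) lies below the market-clearing price, it is binding.
At p = 37: qd = 281 - 2·37 = 207 and qs = 37 - 19 = 18.
Producer surplus without the control is ½ · (100 - 19) · 81 = 3280.5.
With the ceiling, producers sell 18 units at 37, so PS = ½ · (37 - 19) · 18 = 162.
Change in producer surplus = 162 - 3280.5 = -3118.5.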